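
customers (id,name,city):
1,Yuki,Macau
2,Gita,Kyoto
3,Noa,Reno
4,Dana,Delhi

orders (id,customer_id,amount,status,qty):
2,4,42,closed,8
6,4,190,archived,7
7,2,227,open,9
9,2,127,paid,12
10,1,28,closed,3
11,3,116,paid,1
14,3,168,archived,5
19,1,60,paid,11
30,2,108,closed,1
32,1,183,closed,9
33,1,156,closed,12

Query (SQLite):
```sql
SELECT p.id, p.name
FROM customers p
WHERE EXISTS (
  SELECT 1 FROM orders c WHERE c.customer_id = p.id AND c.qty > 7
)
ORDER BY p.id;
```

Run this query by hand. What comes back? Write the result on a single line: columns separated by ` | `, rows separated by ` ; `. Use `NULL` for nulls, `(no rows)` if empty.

1 | Yuki ; 2 | Gita ; 4 | Dana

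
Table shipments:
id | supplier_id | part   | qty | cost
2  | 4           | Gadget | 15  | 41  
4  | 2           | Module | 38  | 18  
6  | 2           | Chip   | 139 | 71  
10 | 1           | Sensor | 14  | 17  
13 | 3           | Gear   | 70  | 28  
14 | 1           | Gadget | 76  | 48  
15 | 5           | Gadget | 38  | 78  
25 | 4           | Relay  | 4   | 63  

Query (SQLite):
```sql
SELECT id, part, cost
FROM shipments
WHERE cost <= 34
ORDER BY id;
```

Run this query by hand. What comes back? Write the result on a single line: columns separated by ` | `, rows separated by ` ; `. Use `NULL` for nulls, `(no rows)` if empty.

4 | Module | 18 ; 10 | Sensor | 17 ; 13 | Gear | 28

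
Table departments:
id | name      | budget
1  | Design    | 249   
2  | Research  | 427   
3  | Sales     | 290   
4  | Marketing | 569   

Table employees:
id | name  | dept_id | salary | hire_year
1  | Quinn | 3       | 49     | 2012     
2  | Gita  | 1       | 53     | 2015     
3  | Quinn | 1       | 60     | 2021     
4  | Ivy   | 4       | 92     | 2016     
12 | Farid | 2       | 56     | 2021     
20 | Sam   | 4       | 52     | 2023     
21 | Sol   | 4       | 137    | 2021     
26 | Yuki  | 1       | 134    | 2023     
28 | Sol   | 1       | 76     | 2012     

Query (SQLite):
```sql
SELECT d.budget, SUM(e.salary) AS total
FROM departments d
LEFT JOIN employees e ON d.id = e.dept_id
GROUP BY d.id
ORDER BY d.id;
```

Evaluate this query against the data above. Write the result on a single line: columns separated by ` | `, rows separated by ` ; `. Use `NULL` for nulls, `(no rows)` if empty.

LEFT JOIN keeps every departments row; unmatched ones get NULL for employees columns.
Group by departments.id and compute SUM(e.salary). SUM over an all-NULL group is NULL.
  1: ids {2, 3, 26, 28} → SUM(e.salary)=323
  2: ids {12} → SUM(e.salary)=56
  3: ids {1} → SUM(e.salary)=49
  4: ids {4, 20, 21} → SUM(e.salary)=281

249 | 323 ; 427 | 56 ; 290 | 49 ; 569 | 281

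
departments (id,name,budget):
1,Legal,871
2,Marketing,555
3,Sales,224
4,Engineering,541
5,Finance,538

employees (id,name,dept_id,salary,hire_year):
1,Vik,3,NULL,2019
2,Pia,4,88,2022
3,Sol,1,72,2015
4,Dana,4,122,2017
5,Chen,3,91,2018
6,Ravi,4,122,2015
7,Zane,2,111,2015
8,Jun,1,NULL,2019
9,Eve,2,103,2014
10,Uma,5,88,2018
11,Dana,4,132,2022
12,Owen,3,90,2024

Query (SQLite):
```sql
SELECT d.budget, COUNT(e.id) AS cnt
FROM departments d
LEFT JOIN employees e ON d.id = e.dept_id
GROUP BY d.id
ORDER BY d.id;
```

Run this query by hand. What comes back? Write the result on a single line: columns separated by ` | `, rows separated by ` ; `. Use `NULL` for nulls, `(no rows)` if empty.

871 | 2 ; 555 | 2 ; 224 | 3 ; 541 | 4 ; 538 | 1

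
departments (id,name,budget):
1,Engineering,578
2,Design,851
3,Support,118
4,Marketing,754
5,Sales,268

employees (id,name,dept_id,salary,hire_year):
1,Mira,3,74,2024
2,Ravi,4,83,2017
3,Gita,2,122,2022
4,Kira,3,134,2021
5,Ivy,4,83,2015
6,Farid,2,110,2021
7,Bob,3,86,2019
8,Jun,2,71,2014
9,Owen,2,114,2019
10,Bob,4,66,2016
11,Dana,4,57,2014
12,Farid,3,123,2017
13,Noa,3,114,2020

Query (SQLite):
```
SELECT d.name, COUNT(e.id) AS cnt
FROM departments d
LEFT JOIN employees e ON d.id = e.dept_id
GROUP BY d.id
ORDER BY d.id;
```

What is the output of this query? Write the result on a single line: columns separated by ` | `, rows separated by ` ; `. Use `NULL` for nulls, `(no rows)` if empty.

Engineering | 0 ; Design | 4 ; Support | 5 ; Marketing | 4 ; Sales | 0

LEFT JOIN keeps every departments row; unmatched ones get NULL for employees columns.
Group by departments.id and compute COUNT(e.id). COUNT(col) of an all-NULL group is 0.
  1: ids {—} → COUNT(e.id)=0
  2: ids {3, 6, 8, 9} → COUNT(e.id)=4
  3: ids {1, 4, 7, 12, 13} → COUNT(e.id)=5
  4: ids {2, 5, 10, 11} → COUNT(e.id)=4
  5: ids {—} → COUNT(e.id)=0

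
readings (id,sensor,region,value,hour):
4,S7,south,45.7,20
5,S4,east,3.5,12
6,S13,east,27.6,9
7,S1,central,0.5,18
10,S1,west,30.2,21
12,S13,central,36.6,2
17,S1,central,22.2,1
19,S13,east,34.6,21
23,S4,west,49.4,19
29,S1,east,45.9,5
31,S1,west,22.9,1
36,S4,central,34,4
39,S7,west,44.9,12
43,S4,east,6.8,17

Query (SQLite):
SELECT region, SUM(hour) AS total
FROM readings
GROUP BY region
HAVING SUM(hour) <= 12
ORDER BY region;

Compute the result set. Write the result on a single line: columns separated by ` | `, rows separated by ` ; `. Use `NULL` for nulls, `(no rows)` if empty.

Partition readings by region; compute SUM(hour) within each group.
HAVING: keep groups where SUM(hour) <= 12.
  central: ids {7, 12, 17, 36} → SUM(hour)=25
  east: ids {5, 6, 19, 29, 43} → SUM(hour)=64
  south: ids {4} → SUM(hour)=20
  west: ids {10, 23, 31, 39} → SUM(hour)=53

(no rows)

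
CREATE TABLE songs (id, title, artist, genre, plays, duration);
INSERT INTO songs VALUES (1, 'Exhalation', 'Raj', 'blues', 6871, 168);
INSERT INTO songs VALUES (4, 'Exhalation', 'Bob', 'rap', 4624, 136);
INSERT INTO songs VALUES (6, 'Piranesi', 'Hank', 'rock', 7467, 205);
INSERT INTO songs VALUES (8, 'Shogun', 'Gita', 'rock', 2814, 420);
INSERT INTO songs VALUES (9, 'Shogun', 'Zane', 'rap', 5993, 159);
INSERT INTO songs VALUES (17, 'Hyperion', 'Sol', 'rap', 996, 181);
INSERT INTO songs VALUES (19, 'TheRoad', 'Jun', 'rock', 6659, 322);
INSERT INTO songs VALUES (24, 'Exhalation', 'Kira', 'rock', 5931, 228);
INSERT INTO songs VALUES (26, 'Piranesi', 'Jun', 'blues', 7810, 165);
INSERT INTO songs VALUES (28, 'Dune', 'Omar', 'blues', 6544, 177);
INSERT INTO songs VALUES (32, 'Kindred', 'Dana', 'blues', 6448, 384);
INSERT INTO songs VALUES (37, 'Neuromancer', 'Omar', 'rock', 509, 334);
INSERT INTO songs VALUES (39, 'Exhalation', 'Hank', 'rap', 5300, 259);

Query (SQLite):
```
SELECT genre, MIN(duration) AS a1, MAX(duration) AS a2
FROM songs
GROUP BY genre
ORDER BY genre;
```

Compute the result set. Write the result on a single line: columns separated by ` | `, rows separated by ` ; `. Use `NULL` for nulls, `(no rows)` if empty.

blues | 165 | 384 ; rap | 136 | 259 ; rock | 205 | 420

Group songs by genre.
Per group compute: MIN(duration), MAX(duration).
  blues: ids {1, 26, 28, 32} → MIN(duration)=165, MAX(duration)=384
  rap: ids {4, 9, 17, 39} → MIN(duration)=136, MAX(duration)=259
  rock: ids {6, 8, 19, 24, 37} → MIN(duration)=205, MAX(duration)=420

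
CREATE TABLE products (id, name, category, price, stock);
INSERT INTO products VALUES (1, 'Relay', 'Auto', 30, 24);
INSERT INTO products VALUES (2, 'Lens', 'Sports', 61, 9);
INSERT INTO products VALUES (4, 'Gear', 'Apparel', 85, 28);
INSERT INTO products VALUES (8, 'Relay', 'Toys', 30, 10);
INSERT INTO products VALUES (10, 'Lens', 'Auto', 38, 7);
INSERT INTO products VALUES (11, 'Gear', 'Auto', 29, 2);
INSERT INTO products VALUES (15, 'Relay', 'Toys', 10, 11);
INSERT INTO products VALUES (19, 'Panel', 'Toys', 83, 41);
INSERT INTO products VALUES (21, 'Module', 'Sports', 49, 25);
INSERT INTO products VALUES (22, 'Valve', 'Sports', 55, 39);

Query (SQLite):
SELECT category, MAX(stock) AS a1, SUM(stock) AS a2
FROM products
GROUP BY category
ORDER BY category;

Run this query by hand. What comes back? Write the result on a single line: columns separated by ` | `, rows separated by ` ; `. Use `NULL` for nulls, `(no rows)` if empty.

Apparel | 28 | 28 ; Auto | 24 | 33 ; Sports | 39 | 73 ; Toys | 41 | 62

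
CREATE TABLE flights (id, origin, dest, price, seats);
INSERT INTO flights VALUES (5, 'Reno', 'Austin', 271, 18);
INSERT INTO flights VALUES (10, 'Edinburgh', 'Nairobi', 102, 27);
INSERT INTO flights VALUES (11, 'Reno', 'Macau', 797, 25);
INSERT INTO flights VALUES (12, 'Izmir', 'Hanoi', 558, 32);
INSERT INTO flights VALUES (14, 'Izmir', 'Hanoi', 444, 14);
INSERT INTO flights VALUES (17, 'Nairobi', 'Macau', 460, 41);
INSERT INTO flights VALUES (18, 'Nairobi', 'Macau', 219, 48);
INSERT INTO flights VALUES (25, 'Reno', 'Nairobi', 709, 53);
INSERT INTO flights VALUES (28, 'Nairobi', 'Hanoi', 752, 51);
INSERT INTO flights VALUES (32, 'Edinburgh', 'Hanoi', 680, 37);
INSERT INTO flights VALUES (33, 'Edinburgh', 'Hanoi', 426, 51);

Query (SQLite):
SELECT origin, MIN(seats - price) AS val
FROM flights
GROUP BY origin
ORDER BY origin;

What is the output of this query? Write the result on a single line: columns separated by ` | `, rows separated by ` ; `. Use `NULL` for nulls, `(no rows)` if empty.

Edinburgh | -643 ; Izmir | -526 ; Nairobi | -701 ; Reno | -772

For each row compute seats - price.
Group by origin; take MIN of the expression per group.
  Edinburgh: ids {10, 32, 33} → MIN(seats - price)=-643
  Izmir: ids {12, 14} → MIN(seats - price)=-526
  Nairobi: ids {17, 18, 28} → MIN(seats - price)=-701
  Reno: ids {5, 11, 25} → MIN(seats - price)=-772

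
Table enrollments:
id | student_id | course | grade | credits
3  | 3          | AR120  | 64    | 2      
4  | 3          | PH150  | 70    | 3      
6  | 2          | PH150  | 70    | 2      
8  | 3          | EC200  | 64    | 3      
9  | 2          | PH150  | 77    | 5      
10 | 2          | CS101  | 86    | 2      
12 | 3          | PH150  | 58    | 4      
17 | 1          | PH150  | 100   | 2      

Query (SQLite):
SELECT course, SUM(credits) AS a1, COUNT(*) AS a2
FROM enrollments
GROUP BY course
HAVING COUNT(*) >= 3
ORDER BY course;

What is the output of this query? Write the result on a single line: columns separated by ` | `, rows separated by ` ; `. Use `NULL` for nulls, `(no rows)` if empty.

Group enrollments by course.
Per group compute: SUM(credits), COUNT(*).
HAVING: drop groups with fewer than 3 rows.
  AR120: ids {3} → SUM(credits)=2, COUNT(*)=1
  CS101: ids {10} → SUM(credits)=2, COUNT(*)=1
  EC200: ids {8} → SUM(credits)=3, COUNT(*)=1
  PH150: ids {4, 6, 9, 12, 17} → SUM(credits)=16, COUNT(*)=5

PH150 | 16 | 5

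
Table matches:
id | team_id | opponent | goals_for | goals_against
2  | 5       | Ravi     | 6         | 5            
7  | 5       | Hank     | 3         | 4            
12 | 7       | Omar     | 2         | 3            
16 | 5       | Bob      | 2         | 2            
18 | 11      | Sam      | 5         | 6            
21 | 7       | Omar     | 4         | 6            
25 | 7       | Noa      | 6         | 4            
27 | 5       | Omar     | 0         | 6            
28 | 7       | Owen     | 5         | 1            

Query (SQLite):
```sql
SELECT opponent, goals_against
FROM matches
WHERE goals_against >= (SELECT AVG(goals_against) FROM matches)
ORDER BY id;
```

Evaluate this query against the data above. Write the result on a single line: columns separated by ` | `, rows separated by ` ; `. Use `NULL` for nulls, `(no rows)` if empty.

Ravi | 5 ; Sam | 6 ; Omar | 6 ; Omar | 6

Scalar subquery: AVG(goals_against) over all matches rows = 4.111111 (≈; comparison uses full precision).
Keep rows where goals_against >= that value.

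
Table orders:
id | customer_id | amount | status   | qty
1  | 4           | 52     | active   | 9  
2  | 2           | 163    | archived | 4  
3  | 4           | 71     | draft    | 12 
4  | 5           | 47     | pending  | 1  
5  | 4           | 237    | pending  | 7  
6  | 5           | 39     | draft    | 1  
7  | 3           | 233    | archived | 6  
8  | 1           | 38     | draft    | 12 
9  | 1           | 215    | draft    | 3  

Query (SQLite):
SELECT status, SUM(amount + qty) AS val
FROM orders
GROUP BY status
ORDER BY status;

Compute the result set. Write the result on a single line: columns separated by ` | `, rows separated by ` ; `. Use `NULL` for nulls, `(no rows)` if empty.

For each row compute amount + qty.
Group by status; take SUM of the expression per group.
  active: ids {1} → SUM(amount + qty)=61
  archived: ids {2, 7} → SUM(amount + qty)=406
  draft: ids {3, 6, 8, 9} → SUM(amount + qty)=391
  pending: ids {4, 5} → SUM(amount + qty)=292

active | 61 ; archived | 406 ; draft | 391 ; pending | 292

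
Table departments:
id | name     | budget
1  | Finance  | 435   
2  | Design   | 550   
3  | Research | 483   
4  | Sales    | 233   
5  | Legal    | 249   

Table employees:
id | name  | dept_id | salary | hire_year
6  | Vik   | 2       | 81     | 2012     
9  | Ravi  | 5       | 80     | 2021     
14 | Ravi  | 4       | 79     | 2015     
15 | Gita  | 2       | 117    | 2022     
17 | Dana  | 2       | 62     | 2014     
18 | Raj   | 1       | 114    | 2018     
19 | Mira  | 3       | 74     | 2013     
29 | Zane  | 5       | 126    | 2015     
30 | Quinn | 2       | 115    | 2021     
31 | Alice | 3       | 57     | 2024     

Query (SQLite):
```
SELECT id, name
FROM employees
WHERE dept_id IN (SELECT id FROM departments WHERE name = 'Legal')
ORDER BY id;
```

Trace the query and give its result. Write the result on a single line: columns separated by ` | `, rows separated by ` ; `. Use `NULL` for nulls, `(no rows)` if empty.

9 | Ravi ; 29 | Zane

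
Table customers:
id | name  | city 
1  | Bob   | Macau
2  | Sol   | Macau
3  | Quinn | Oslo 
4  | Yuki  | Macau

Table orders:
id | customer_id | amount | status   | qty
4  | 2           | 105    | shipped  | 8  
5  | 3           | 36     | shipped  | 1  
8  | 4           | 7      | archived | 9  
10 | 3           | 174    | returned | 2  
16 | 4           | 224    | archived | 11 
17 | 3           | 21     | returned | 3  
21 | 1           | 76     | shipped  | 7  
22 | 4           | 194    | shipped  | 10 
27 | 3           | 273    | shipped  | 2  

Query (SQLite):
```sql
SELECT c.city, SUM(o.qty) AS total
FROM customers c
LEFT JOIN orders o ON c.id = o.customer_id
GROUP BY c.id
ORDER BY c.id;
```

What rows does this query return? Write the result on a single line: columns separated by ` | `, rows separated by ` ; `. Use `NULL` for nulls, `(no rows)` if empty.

Macau | 7 ; Macau | 8 ; Oslo | 8 ; Macau | 30

LEFT JOIN keeps every customers row; unmatched ones get NULL for orders columns.
Group by customers.id and compute SUM(o.qty). SUM over an all-NULL group is NULL.
  1: ids {21} → SUM(o.qty)=7
  2: ids {4} → SUM(o.qty)=8
  3: ids {5, 10, 17, 27} → SUM(o.qty)=8
  4: ids {8, 16, 22} → SUM(o.qty)=30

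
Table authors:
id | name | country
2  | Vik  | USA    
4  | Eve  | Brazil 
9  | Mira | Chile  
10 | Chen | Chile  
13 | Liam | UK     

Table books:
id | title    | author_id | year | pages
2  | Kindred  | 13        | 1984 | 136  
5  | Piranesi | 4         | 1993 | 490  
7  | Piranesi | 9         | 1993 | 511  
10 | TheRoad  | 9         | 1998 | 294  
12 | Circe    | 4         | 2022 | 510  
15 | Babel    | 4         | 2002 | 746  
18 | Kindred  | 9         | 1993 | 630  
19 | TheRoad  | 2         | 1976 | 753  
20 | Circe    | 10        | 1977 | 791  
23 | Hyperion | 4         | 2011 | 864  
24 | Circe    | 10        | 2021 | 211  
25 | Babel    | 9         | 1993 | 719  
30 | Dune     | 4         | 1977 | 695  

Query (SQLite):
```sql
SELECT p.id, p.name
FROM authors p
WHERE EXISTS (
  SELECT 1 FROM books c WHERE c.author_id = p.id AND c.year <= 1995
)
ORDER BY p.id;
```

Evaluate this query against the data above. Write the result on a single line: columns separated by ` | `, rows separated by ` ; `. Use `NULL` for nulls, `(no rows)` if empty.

2 | Vik ; 4 | Eve ; 9 | Mira ; 10 | Chen ; 13 | Liam

For each authors row, check whether any books with matching author_id has year <= 1995.
Keep rows where that is true.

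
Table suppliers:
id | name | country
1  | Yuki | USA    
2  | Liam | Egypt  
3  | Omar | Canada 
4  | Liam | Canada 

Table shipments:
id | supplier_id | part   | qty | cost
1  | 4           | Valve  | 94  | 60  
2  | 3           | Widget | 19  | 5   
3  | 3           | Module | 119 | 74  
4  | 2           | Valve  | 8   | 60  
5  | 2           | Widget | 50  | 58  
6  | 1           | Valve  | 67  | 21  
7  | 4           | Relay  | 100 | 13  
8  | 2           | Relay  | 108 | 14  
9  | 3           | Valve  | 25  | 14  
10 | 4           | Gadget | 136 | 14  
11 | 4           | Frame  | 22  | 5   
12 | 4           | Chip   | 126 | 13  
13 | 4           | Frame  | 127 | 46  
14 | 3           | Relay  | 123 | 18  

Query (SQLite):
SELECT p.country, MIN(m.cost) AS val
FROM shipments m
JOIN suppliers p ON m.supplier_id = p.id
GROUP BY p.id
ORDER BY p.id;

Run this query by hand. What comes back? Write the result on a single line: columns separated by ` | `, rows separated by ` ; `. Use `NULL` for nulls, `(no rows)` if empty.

Join each shipments row to its suppliers via supplier_id.
Group joined rows by suppliers.id; compute MIN(m.cost) per group.
  1: ids {6} → MIN(m.cost)=21
  2: ids {4, 5, 8} → MIN(m.cost)=14
  3: ids {2, 3, 9, 14} → MIN(m.cost)=5
  4: ids {1, 7, 10, 11, 12, 13} → MIN(m.cost)=5

USA | 21 ; Egypt | 14 ; Canada | 5 ; Canada | 5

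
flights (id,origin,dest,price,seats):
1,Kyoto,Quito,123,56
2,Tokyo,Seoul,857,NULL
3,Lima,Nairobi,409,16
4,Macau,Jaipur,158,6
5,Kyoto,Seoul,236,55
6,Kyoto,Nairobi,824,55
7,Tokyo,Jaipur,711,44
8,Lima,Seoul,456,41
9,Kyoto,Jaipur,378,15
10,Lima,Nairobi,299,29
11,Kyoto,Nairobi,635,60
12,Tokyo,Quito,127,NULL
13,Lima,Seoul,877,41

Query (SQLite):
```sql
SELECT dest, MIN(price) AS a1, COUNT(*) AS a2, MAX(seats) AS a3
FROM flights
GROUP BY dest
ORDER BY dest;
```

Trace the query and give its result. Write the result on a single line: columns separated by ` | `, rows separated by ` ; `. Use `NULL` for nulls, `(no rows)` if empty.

Jaipur | 158 | 3 | 44 ; Nairobi | 299 | 4 | 60 ; Quito | 123 | 2 | 56 ; Seoul | 236 | 4 | 55

Group flights by dest.
Per group compute: MIN(price), COUNT(*), MAX(seats).
  Jaipur: ids {4, 7, 9} → MIN(price)=158, COUNT(*)=3, MAX(seats)=44
  Nairobi: ids {3, 6, 10, 11} → MIN(price)=299, COUNT(*)=4, MAX(seats)=60
  Quito: ids {1, 12} → MIN(price)=123, COUNT(*)=2, MAX(seats)=56
  Seoul: ids {2, 5, 8, 13} → MIN(price)=236, COUNT(*)=4, MAX(seats)=55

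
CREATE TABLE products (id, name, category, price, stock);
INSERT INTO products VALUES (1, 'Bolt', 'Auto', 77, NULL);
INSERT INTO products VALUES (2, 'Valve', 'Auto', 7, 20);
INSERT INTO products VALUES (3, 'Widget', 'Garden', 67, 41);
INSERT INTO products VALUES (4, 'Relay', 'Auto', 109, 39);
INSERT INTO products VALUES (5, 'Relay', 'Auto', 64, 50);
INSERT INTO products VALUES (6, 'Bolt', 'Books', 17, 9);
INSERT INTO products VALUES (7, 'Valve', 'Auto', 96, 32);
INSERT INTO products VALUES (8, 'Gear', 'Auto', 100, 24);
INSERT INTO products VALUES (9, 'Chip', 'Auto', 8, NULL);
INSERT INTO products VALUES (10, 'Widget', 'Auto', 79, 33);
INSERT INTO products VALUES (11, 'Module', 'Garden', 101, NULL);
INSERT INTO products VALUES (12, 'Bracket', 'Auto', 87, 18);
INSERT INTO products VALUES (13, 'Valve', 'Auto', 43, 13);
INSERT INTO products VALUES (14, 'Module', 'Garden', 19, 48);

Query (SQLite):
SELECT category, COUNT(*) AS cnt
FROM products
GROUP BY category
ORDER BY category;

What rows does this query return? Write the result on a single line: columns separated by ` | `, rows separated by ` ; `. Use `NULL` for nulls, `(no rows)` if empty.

Auto | 10 ; Books | 1 ; Garden | 3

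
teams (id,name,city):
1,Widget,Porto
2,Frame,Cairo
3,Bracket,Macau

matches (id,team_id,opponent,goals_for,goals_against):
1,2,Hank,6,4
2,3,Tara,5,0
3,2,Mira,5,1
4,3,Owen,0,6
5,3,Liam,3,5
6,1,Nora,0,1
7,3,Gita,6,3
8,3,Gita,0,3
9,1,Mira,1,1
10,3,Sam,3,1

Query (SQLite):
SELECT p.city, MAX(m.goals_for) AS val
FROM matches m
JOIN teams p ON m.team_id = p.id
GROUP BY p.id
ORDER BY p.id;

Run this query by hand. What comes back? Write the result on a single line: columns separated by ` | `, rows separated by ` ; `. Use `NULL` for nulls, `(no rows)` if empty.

Porto | 1 ; Cairo | 6 ; Macau | 6

Join each matches row to its teams via team_id.
Group joined rows by teams.id; compute MAX(m.goals_for) per group.
  1: ids {6, 9} → MAX(m.goals_for)=1
  2: ids {1, 3} → MAX(m.goals_for)=6
  3: ids {2, 4, 5, 7, 8, 10} → MAX(m.goals_for)=6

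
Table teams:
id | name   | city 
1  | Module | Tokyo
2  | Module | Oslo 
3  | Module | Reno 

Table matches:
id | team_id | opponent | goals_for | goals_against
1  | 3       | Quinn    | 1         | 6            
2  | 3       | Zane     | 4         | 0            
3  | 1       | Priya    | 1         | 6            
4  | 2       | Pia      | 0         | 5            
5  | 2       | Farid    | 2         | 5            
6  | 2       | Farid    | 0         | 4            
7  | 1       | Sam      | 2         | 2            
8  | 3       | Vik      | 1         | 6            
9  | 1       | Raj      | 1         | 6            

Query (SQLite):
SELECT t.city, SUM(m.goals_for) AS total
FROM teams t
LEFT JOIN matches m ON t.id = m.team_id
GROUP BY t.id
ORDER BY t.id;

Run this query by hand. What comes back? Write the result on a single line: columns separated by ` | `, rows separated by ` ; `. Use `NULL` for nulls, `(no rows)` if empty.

Tokyo | 4 ; Oslo | 2 ; Reno | 6

LEFT JOIN keeps every teams row; unmatched ones get NULL for matches columns.
Group by teams.id and compute SUM(m.goals_for). SUM over an all-NULL group is NULL.
  1: ids {3, 7, 9} → SUM(m.goals_for)=4
  2: ids {4, 5, 6} → SUM(m.goals_for)=2
  3: ids {1, 2, 8} → SUM(m.goals_for)=6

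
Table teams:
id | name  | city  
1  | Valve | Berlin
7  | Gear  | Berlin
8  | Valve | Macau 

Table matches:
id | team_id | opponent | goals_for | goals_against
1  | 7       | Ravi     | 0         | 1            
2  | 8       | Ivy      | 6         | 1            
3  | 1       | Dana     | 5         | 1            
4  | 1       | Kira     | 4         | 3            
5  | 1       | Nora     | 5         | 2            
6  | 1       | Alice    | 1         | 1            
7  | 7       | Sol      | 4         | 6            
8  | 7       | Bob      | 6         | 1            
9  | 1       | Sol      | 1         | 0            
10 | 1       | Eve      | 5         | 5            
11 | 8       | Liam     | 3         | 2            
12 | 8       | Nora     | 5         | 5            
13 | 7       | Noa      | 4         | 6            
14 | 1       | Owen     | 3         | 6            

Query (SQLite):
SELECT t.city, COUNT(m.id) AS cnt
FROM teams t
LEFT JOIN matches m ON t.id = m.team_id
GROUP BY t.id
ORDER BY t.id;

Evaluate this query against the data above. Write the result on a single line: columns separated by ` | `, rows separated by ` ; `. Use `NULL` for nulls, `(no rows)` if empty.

Berlin | 7 ; Berlin | 4 ; Macau | 3

LEFT JOIN keeps every teams row; unmatched ones get NULL for matches columns.
Group by teams.id and compute COUNT(m.id). COUNT(col) of an all-NULL group is 0.
  1: ids {3, 4, 5, 6, 9, 10, 14} → COUNT(m.id)=7
  7: ids {1, 7, 8, 13} → COUNT(m.id)=4
  8: ids {2, 11, 12} → COUNT(m.id)=3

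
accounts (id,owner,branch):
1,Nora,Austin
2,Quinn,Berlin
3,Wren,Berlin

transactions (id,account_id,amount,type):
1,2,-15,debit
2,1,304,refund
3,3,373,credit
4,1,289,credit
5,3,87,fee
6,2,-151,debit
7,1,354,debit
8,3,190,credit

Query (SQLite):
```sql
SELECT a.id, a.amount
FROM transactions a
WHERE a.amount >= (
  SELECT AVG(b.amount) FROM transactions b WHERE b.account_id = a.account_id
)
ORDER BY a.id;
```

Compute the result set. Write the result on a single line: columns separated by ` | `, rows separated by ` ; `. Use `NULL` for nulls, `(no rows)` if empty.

For each transactions row a, compute AVG(amount) over rows sharing a.account_id.
Keep row a if a.amount >= that per-group AVG.
  account_id=1: AVG(amount) = 315.666667
  account_id=2: AVG(amount) = -83.0
  account_id=3: AVG(amount) = 216.666667

1 | -15 ; 3 | 373 ; 7 | 354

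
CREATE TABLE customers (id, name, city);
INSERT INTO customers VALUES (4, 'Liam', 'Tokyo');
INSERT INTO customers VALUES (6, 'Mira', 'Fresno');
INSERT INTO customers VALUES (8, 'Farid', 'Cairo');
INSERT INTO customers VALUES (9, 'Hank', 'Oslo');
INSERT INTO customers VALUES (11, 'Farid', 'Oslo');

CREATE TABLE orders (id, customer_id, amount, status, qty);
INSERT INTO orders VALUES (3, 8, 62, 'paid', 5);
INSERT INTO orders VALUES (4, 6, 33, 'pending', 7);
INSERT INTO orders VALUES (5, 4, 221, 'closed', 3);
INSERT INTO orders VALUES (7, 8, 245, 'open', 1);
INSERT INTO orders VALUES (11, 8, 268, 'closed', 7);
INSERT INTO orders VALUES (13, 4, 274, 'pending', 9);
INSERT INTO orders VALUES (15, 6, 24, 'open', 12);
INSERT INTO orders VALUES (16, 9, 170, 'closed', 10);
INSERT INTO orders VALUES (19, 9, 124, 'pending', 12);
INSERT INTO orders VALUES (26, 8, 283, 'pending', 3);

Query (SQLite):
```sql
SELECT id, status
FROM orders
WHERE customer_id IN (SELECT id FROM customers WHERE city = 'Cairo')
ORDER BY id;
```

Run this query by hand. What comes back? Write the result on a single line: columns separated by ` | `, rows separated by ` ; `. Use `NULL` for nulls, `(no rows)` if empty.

3 | paid ; 7 | open ; 11 | closed ; 26 | pending

Inner query: customers.id where city = 'Cairo'.
Outer: keep orders rows whose customer_id is in that set.
Inner query → {8}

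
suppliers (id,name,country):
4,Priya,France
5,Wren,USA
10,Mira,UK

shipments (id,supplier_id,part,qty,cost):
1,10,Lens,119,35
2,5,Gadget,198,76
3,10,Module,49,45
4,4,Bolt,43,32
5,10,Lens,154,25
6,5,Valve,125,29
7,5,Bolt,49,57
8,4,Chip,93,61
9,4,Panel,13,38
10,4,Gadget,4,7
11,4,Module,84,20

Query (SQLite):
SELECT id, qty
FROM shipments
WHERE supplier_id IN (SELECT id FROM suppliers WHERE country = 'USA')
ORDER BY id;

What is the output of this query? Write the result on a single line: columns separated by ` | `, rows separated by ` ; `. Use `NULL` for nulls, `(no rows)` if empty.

2 | 198 ; 6 | 125 ; 7 | 49

Inner query: suppliers.id where country = 'USA'.
Outer: keep shipments rows whose supplier_id is in that set.
Inner query → {5}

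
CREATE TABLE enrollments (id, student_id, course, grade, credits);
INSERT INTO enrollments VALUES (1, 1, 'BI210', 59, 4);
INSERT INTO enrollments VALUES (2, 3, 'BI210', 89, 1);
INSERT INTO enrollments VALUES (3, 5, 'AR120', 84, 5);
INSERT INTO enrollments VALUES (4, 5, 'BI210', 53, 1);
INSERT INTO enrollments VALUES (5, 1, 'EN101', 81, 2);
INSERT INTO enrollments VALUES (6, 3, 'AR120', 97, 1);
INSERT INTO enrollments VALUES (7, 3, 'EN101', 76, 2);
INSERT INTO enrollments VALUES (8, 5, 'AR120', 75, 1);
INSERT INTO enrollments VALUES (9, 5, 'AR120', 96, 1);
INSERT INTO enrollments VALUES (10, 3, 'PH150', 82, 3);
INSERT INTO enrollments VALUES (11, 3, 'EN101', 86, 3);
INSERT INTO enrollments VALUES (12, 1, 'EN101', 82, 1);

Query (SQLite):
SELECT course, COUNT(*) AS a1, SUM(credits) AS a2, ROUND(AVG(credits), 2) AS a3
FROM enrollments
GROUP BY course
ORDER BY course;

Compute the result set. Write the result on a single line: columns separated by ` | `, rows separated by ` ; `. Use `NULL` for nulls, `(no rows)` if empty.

AR120 | 4 | 8 | 2 ; BI210 | 3 | 6 | 2 ; EN101 | 4 | 8 | 2 ; PH150 | 1 | 3 | 3

Group enrollments by course.
Per group compute: COUNT(*), SUM(credits), ROUND(AVG(credits), 2).
  AR120: ids {3, 6, 8, 9} → COUNT(*)=4, SUM(credits)=8, ROUND(AVG(credits), 2)=2
  BI210: ids {1, 2, 4} → COUNT(*)=3, SUM(credits)=6, ROUND(AVG(credits), 2)=2
  EN101: ids {5, 7, 11, 12} → COUNT(*)=4, SUM(credits)=8, ROUND(AVG(credits), 2)=2
  PH150: ids {10} → COUNT(*)=1, SUM(credits)=3, ROUND(AVG(credits), 2)=3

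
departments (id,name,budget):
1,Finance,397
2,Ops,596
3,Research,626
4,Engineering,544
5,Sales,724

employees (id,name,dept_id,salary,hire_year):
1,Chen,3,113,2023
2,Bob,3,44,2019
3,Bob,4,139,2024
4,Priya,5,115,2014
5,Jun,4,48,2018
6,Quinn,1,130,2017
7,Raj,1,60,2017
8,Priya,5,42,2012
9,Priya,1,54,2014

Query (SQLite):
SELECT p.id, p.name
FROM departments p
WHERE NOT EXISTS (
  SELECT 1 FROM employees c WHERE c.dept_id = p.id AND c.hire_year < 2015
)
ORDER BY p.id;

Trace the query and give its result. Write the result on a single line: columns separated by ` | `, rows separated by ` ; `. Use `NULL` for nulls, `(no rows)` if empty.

For each departments row, check whether any employees with matching dept_id has hire_year < 2015.
Keep rows where that is false.

2 | Ops ; 3 | Research ; 4 | Engineering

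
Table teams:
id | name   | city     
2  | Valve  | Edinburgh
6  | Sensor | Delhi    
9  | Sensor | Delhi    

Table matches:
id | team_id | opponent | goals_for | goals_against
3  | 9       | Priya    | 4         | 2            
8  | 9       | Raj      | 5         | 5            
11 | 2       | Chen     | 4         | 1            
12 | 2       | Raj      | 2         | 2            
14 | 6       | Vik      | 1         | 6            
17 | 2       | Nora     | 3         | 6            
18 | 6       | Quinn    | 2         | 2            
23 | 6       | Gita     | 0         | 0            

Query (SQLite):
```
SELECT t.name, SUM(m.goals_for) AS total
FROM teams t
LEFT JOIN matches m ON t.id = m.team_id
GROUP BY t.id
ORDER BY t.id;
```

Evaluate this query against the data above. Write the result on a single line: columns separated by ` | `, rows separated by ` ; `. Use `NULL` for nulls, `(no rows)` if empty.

LEFT JOIN keeps every teams row; unmatched ones get NULL for matches columns.
Group by teams.id and compute SUM(m.goals_for). SUM over an all-NULL group is NULL.
  2: ids {11, 12, 17} → SUM(m.goals_for)=9
  6: ids {14, 18, 23} → SUM(m.goals_for)=3
  9: ids {3, 8} → SUM(m.goals_for)=9

Valve | 9 ; Sensor | 3 ; Sensor | 9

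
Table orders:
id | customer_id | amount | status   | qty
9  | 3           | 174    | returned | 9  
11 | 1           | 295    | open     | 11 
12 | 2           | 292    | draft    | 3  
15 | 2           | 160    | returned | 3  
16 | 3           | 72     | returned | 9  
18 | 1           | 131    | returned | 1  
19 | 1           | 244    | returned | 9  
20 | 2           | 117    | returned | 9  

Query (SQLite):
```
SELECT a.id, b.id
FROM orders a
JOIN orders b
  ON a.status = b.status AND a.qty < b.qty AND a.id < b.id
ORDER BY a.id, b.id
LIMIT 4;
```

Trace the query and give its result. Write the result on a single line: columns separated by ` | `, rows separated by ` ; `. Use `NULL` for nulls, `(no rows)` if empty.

Pairs (a,b) with same status, a.qty < b.qty, a.id < b.id.
status groups: draft:{12} open:{11} returned:{9,15,16,18,19,20}
Ordered by (a.id, b.id); first 4.

15 | 16 ; 15 | 19 ; 15 | 20 ; 18 | 19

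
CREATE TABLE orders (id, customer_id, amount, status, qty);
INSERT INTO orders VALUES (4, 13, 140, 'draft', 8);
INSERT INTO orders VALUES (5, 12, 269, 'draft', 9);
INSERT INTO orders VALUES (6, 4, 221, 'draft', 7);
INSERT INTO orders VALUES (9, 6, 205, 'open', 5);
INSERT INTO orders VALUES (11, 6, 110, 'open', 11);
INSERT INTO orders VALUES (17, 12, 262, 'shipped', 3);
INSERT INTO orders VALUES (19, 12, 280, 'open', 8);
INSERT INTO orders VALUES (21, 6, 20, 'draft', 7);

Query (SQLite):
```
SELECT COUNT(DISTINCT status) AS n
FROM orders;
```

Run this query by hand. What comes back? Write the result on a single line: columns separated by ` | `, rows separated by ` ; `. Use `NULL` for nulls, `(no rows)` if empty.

3

Count distinct non-NULL status values.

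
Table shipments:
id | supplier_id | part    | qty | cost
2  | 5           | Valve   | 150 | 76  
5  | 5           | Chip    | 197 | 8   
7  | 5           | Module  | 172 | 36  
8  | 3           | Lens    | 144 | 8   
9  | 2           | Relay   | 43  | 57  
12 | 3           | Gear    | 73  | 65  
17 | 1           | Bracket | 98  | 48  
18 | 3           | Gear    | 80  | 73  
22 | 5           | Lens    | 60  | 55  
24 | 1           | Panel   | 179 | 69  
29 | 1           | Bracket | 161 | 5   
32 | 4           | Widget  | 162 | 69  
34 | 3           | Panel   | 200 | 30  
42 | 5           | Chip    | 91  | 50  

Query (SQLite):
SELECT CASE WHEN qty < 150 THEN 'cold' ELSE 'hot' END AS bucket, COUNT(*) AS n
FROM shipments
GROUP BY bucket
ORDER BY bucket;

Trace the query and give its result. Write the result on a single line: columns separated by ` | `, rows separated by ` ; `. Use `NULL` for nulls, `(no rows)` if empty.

cold | 7 ; hot | 7

Bucket rows by qty < 150 → 'cold' else 'hot'; count each bucket.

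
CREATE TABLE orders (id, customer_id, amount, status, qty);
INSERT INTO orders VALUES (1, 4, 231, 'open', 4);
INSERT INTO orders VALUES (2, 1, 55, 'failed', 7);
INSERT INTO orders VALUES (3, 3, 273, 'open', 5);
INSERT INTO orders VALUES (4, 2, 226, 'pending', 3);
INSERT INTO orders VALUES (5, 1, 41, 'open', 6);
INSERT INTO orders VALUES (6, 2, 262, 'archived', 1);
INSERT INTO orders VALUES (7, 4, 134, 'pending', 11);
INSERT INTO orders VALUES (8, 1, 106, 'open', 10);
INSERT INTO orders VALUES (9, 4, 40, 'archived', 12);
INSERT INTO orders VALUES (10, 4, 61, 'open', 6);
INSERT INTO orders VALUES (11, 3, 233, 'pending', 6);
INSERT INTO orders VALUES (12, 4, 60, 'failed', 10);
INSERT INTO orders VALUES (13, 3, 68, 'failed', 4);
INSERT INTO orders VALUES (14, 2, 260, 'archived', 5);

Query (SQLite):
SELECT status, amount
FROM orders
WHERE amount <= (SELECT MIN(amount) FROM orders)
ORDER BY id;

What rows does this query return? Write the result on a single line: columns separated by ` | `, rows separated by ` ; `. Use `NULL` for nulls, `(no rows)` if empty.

archived | 40

Scalar subquery: MIN(amount) over all orders rows = 40.
Keep rows where amount <= that value.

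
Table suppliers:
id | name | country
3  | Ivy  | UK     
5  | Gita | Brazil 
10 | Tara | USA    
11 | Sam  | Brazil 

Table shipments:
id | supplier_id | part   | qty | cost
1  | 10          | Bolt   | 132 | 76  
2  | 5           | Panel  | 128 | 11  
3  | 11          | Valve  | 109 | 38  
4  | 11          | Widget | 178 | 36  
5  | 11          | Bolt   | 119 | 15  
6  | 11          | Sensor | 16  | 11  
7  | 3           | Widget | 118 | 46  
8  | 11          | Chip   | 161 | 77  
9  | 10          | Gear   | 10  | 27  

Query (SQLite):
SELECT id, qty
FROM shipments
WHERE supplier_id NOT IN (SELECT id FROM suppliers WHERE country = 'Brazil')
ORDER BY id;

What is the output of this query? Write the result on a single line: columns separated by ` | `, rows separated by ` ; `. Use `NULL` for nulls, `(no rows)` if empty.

1 | 132 ; 7 | 118 ; 9 | 10

Inner query: suppliers.id where country = 'Brazil'.
Outer: keep shipments rows whose supplier_id is not in that set.
Inner query → {5, 11}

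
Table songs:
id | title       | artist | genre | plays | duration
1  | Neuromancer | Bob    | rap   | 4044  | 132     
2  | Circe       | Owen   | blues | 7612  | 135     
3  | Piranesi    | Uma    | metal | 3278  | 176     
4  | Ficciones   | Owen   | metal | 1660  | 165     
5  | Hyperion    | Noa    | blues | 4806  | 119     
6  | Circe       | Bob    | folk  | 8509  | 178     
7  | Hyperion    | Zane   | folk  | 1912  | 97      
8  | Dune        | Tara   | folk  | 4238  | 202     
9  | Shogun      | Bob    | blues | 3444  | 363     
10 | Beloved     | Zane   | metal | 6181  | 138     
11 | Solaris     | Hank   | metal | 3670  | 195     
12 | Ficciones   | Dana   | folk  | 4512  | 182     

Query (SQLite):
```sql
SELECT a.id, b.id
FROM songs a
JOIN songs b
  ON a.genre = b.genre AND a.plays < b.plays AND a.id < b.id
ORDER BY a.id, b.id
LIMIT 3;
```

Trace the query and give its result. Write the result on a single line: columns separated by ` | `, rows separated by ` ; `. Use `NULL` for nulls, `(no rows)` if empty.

3 | 10 ; 3 | 11 ; 4 | 10

Pairs (a,b) with same genre, a.plays < b.plays, a.id < b.id.
genre groups: blues:{2,5,9} folk:{6,7,8,12} metal:{3,4,10,11} rap:{1}
Ordered by (a.id, b.id); first 3.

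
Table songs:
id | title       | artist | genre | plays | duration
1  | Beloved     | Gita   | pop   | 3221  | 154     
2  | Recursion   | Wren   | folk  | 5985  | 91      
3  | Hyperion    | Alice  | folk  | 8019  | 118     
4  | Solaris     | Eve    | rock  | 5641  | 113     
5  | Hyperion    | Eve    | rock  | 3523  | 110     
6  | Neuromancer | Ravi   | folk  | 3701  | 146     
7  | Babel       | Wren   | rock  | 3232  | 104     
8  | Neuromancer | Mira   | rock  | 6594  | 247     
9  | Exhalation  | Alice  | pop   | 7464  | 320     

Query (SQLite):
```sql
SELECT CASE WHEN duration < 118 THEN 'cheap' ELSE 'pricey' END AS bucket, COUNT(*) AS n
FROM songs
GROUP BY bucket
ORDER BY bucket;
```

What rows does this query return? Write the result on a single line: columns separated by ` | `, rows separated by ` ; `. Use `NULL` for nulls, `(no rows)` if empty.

Bucket rows by duration < 118 → 'cheap' else 'pricey'; count each bucket.

cheap | 4 ; pricey | 5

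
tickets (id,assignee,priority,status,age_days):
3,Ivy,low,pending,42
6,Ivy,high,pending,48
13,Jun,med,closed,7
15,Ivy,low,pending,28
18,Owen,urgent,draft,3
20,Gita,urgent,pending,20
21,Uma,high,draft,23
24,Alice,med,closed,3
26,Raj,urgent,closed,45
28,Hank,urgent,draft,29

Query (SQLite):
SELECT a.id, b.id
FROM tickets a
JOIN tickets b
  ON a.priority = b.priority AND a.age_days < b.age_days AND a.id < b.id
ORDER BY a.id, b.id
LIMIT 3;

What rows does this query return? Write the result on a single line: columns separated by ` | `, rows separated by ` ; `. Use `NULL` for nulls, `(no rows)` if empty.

Pairs (a,b) with same priority, a.age_days < b.age_days, a.id < b.id.
priority groups: high:{6,21} low:{3,15} med:{13,24} urgent:{18,20,26,28}
Ordered by (a.id, b.id); first 3.

18 | 20 ; 18 | 26 ; 18 | 28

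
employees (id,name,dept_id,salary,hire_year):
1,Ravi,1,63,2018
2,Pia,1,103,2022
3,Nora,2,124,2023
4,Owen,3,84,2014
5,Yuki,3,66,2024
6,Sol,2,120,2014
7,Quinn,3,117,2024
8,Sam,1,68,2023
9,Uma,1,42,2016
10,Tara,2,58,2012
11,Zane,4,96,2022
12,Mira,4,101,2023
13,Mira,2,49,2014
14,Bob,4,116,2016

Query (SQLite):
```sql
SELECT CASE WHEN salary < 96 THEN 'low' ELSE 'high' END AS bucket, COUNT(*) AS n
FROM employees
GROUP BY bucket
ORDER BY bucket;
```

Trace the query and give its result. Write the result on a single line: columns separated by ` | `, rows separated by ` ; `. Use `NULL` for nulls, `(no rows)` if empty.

high | 7 ; low | 7

Bucket rows by salary < 96 → 'low' else 'high'; count each bucket.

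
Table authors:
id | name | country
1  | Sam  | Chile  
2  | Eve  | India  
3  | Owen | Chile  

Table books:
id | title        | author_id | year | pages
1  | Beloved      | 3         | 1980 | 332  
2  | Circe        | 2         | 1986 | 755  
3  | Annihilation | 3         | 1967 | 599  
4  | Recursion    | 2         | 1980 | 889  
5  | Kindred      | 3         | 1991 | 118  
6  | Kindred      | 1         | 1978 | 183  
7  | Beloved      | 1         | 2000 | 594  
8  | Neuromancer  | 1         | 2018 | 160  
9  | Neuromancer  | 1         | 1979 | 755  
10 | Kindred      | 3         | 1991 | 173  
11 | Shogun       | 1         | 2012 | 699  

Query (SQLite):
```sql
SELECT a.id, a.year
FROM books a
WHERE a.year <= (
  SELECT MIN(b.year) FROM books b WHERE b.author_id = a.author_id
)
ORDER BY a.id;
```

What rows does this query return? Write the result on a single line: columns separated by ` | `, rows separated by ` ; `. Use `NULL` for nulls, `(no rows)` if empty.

3 | 1967 ; 4 | 1980 ; 6 | 1978

For each books row a, compute MIN(year) over rows sharing a.author_id.
Keep row a if a.year <= that per-group MIN.
  author_id=1: MIN(year) = 1978
  author_id=2: MIN(year) = 1980
  author_id=3: MIN(year) = 1967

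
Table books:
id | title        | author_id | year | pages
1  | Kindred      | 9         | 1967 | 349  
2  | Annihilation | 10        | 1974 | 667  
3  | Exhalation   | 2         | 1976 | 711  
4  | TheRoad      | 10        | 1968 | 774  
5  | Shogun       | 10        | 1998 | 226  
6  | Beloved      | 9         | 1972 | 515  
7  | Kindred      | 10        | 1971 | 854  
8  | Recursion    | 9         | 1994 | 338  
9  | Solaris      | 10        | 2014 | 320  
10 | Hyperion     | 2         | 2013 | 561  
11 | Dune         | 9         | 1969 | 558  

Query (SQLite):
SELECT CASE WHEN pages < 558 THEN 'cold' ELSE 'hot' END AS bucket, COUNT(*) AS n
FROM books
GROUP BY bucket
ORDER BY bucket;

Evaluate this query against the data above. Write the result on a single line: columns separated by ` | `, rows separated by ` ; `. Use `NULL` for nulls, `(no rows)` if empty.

Bucket rows by pages < 558 → 'cold' else 'hot'; count each bucket.

cold | 5 ; hot | 6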